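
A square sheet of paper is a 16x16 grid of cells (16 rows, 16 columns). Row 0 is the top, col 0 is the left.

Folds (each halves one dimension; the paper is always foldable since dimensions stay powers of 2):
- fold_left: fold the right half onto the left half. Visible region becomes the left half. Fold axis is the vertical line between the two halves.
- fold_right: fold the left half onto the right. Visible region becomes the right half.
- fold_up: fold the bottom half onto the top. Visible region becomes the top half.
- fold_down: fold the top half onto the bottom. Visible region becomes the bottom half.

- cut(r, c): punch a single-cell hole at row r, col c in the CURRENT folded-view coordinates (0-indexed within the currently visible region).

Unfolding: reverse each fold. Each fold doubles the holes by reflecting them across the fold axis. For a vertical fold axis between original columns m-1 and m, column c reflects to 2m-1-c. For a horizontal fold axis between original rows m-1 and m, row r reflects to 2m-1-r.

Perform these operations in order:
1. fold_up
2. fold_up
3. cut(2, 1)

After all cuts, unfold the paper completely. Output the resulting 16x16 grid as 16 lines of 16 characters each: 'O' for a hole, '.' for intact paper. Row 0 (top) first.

Answer: ................
................
.O..............
................
................
.O..............
................
................
................
................
.O..............
................
................
.O..............
................
................

Derivation:
Op 1 fold_up: fold axis h@8; visible region now rows[0,8) x cols[0,16) = 8x16
Op 2 fold_up: fold axis h@4; visible region now rows[0,4) x cols[0,16) = 4x16
Op 3 cut(2, 1): punch at orig (2,1); cuts so far [(2, 1)]; region rows[0,4) x cols[0,16) = 4x16
Unfold 1 (reflect across h@4): 2 holes -> [(2, 1), (5, 1)]
Unfold 2 (reflect across h@8): 4 holes -> [(2, 1), (5, 1), (10, 1), (13, 1)]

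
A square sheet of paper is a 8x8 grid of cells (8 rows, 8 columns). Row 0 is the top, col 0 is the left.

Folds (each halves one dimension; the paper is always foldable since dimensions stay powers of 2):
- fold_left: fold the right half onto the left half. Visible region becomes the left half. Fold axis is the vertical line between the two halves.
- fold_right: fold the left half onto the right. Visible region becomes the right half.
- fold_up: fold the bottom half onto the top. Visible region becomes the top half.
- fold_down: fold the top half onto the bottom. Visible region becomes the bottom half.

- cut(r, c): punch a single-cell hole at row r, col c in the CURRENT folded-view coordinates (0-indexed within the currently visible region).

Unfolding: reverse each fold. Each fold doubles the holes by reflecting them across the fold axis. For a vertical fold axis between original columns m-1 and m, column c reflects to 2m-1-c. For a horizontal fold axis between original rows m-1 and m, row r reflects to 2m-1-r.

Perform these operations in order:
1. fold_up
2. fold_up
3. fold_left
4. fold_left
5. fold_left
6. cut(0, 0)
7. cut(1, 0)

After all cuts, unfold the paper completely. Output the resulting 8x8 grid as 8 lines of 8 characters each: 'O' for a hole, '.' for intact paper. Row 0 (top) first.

Op 1 fold_up: fold axis h@4; visible region now rows[0,4) x cols[0,8) = 4x8
Op 2 fold_up: fold axis h@2; visible region now rows[0,2) x cols[0,8) = 2x8
Op 3 fold_left: fold axis v@4; visible region now rows[0,2) x cols[0,4) = 2x4
Op 4 fold_left: fold axis v@2; visible region now rows[0,2) x cols[0,2) = 2x2
Op 5 fold_left: fold axis v@1; visible region now rows[0,2) x cols[0,1) = 2x1
Op 6 cut(0, 0): punch at orig (0,0); cuts so far [(0, 0)]; region rows[0,2) x cols[0,1) = 2x1
Op 7 cut(1, 0): punch at orig (1,0); cuts so far [(0, 0), (1, 0)]; region rows[0,2) x cols[0,1) = 2x1
Unfold 1 (reflect across v@1): 4 holes -> [(0, 0), (0, 1), (1, 0), (1, 1)]
Unfold 2 (reflect across v@2): 8 holes -> [(0, 0), (0, 1), (0, 2), (0, 3), (1, 0), (1, 1), (1, 2), (1, 3)]
Unfold 3 (reflect across v@4): 16 holes -> [(0, 0), (0, 1), (0, 2), (0, 3), (0, 4), (0, 5), (0, 6), (0, 7), (1, 0), (1, 1), (1, 2), (1, 3), (1, 4), (1, 5), (1, 6), (1, 7)]
Unfold 4 (reflect across h@2): 32 holes -> [(0, 0), (0, 1), (0, 2), (0, 3), (0, 4), (0, 5), (0, 6), (0, 7), (1, 0), (1, 1), (1, 2), (1, 3), (1, 4), (1, 5), (1, 6), (1, 7), (2, 0), (2, 1), (2, 2), (2, 3), (2, 4), (2, 5), (2, 6), (2, 7), (3, 0), (3, 1), (3, 2), (3, 3), (3, 4), (3, 5), (3, 6), (3, 7)]
Unfold 5 (reflect across h@4): 64 holes -> [(0, 0), (0, 1), (0, 2), (0, 3), (0, 4), (0, 5), (0, 6), (0, 7), (1, 0), (1, 1), (1, 2), (1, 3), (1, 4), (1, 5), (1, 6), (1, 7), (2, 0), (2, 1), (2, 2), (2, 3), (2, 4), (2, 5), (2, 6), (2, 7), (3, 0), (3, 1), (3, 2), (3, 3), (3, 4), (3, 5), (3, 6), (3, 7), (4, 0), (4, 1), (4, 2), (4, 3), (4, 4), (4, 5), (4, 6), (4, 7), (5, 0), (5, 1), (5, 2), (5, 3), (5, 4), (5, 5), (5, 6), (5, 7), (6, 0), (6, 1), (6, 2), (6, 3), (6, 4), (6, 5), (6, 6), (6, 7), (7, 0), (7, 1), (7, 2), (7, 3), (7, 4), (7, 5), (7, 6), (7, 7)]

Answer: OOOOOOOO
OOOOOOOO
OOOOOOOO
OOOOOOOO
OOOOOOOO
OOOOOOOO
OOOOOOOO
OOOOOOOO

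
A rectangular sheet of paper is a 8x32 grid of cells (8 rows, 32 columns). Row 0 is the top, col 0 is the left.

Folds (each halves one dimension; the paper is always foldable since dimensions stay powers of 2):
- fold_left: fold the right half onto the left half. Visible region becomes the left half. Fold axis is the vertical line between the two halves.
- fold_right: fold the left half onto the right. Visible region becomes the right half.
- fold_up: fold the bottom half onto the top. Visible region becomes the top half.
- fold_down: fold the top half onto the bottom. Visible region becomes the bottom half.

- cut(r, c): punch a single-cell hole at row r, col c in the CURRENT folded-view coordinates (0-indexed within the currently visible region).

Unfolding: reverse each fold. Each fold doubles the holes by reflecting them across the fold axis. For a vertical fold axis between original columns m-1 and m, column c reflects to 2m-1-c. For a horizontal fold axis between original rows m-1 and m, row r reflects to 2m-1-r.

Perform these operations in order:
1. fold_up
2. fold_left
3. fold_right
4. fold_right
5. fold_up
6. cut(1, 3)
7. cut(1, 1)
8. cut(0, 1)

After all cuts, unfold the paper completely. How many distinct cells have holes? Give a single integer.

Op 1 fold_up: fold axis h@4; visible region now rows[0,4) x cols[0,32) = 4x32
Op 2 fold_left: fold axis v@16; visible region now rows[0,4) x cols[0,16) = 4x16
Op 3 fold_right: fold axis v@8; visible region now rows[0,4) x cols[8,16) = 4x8
Op 4 fold_right: fold axis v@12; visible region now rows[0,4) x cols[12,16) = 4x4
Op 5 fold_up: fold axis h@2; visible region now rows[0,2) x cols[12,16) = 2x4
Op 6 cut(1, 3): punch at orig (1,15); cuts so far [(1, 15)]; region rows[0,2) x cols[12,16) = 2x4
Op 7 cut(1, 1): punch at orig (1,13); cuts so far [(1, 13), (1, 15)]; region rows[0,2) x cols[12,16) = 2x4
Op 8 cut(0, 1): punch at orig (0,13); cuts so far [(0, 13), (1, 13), (1, 15)]; region rows[0,2) x cols[12,16) = 2x4
Unfold 1 (reflect across h@2): 6 holes -> [(0, 13), (1, 13), (1, 15), (2, 13), (2, 15), (3, 13)]
Unfold 2 (reflect across v@12): 12 holes -> [(0, 10), (0, 13), (1, 8), (1, 10), (1, 13), (1, 15), (2, 8), (2, 10), (2, 13), (2, 15), (3, 10), (3, 13)]
Unfold 3 (reflect across v@8): 24 holes -> [(0, 2), (0, 5), (0, 10), (0, 13), (1, 0), (1, 2), (1, 5), (1, 7), (1, 8), (1, 10), (1, 13), (1, 15), (2, 0), (2, 2), (2, 5), (2, 7), (2, 8), (2, 10), (2, 13), (2, 15), (3, 2), (3, 5), (3, 10), (3, 13)]
Unfold 4 (reflect across v@16): 48 holes -> [(0, 2), (0, 5), (0, 10), (0, 13), (0, 18), (0, 21), (0, 26), (0, 29), (1, 0), (1, 2), (1, 5), (1, 7), (1, 8), (1, 10), (1, 13), (1, 15), (1, 16), (1, 18), (1, 21), (1, 23), (1, 24), (1, 26), (1, 29), (1, 31), (2, 0), (2, 2), (2, 5), (2, 7), (2, 8), (2, 10), (2, 13), (2, 15), (2, 16), (2, 18), (2, 21), (2, 23), (2, 24), (2, 26), (2, 29), (2, 31), (3, 2), (3, 5), (3, 10), (3, 13), (3, 18), (3, 21), (3, 26), (3, 29)]
Unfold 5 (reflect across h@4): 96 holes -> [(0, 2), (0, 5), (0, 10), (0, 13), (0, 18), (0, 21), (0, 26), (0, 29), (1, 0), (1, 2), (1, 5), (1, 7), (1, 8), (1, 10), (1, 13), (1, 15), (1, 16), (1, 18), (1, 21), (1, 23), (1, 24), (1, 26), (1, 29), (1, 31), (2, 0), (2, 2), (2, 5), (2, 7), (2, 8), (2, 10), (2, 13), (2, 15), (2, 16), (2, 18), (2, 21), (2, 23), (2, 24), (2, 26), (2, 29), (2, 31), (3, 2), (3, 5), (3, 10), (3, 13), (3, 18), (3, 21), (3, 26), (3, 29), (4, 2), (4, 5), (4, 10), (4, 13), (4, 18), (4, 21), (4, 26), (4, 29), (5, 0), (5, 2), (5, 5), (5, 7), (5, 8), (5, 10), (5, 13), (5, 15), (5, 16), (5, 18), (5, 21), (5, 23), (5, 24), (5, 26), (5, 29), (5, 31), (6, 0), (6, 2), (6, 5), (6, 7), (6, 8), (6, 10), (6, 13), (6, 15), (6, 16), (6, 18), (6, 21), (6, 23), (6, 24), (6, 26), (6, 29), (6, 31), (7, 2), (7, 5), (7, 10), (7, 13), (7, 18), (7, 21), (7, 26), (7, 29)]

Answer: 96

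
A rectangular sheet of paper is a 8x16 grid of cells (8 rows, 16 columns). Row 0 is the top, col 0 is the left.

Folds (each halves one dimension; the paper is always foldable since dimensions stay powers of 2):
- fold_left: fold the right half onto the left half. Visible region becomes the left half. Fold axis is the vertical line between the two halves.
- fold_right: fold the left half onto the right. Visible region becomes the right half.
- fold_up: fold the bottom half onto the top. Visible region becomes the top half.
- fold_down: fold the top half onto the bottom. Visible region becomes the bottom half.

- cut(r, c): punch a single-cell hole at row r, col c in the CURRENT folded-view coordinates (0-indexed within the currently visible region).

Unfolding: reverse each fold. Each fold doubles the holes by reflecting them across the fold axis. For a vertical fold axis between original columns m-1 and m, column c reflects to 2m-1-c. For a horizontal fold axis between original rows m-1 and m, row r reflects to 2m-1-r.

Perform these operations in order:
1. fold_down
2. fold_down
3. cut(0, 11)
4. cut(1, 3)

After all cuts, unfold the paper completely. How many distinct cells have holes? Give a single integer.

Answer: 8

Derivation:
Op 1 fold_down: fold axis h@4; visible region now rows[4,8) x cols[0,16) = 4x16
Op 2 fold_down: fold axis h@6; visible region now rows[6,8) x cols[0,16) = 2x16
Op 3 cut(0, 11): punch at orig (6,11); cuts so far [(6, 11)]; region rows[6,8) x cols[0,16) = 2x16
Op 4 cut(1, 3): punch at orig (7,3); cuts so far [(6, 11), (7, 3)]; region rows[6,8) x cols[0,16) = 2x16
Unfold 1 (reflect across h@6): 4 holes -> [(4, 3), (5, 11), (6, 11), (7, 3)]
Unfold 2 (reflect across h@4): 8 holes -> [(0, 3), (1, 11), (2, 11), (3, 3), (4, 3), (5, 11), (6, 11), (7, 3)]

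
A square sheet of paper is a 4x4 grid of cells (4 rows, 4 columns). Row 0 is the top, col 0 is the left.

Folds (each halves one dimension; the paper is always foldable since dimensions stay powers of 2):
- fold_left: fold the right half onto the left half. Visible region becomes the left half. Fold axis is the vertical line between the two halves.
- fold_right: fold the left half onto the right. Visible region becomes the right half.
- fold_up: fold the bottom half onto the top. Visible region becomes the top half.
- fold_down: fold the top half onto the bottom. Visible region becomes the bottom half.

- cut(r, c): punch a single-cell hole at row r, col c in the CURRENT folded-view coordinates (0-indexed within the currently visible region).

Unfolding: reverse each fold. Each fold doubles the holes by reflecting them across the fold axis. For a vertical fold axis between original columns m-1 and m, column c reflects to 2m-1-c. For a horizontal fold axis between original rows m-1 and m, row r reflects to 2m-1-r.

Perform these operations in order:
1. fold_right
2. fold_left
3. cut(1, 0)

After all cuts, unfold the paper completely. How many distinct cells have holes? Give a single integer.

Answer: 4

Derivation:
Op 1 fold_right: fold axis v@2; visible region now rows[0,4) x cols[2,4) = 4x2
Op 2 fold_left: fold axis v@3; visible region now rows[0,4) x cols[2,3) = 4x1
Op 3 cut(1, 0): punch at orig (1,2); cuts so far [(1, 2)]; region rows[0,4) x cols[2,3) = 4x1
Unfold 1 (reflect across v@3): 2 holes -> [(1, 2), (1, 3)]
Unfold 2 (reflect across v@2): 4 holes -> [(1, 0), (1, 1), (1, 2), (1, 3)]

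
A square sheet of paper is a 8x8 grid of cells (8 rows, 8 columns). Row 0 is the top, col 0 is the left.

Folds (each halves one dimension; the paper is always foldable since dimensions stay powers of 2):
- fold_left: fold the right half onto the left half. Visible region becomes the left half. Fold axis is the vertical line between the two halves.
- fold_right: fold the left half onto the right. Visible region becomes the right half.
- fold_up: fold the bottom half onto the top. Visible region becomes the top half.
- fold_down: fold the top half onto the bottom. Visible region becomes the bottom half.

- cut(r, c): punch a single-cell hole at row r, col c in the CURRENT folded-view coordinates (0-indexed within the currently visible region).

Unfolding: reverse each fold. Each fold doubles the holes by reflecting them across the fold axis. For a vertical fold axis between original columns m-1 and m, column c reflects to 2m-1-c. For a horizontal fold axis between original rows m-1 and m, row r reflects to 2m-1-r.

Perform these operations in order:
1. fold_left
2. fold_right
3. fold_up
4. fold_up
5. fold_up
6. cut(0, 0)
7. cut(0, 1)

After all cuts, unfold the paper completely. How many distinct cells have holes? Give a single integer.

Answer: 64

Derivation:
Op 1 fold_left: fold axis v@4; visible region now rows[0,8) x cols[0,4) = 8x4
Op 2 fold_right: fold axis v@2; visible region now rows[0,8) x cols[2,4) = 8x2
Op 3 fold_up: fold axis h@4; visible region now rows[0,4) x cols[2,4) = 4x2
Op 4 fold_up: fold axis h@2; visible region now rows[0,2) x cols[2,4) = 2x2
Op 5 fold_up: fold axis h@1; visible region now rows[0,1) x cols[2,4) = 1x2
Op 6 cut(0, 0): punch at orig (0,2); cuts so far [(0, 2)]; region rows[0,1) x cols[2,4) = 1x2
Op 7 cut(0, 1): punch at orig (0,3); cuts so far [(0, 2), (0, 3)]; region rows[0,1) x cols[2,4) = 1x2
Unfold 1 (reflect across h@1): 4 holes -> [(0, 2), (0, 3), (1, 2), (1, 3)]
Unfold 2 (reflect across h@2): 8 holes -> [(0, 2), (0, 3), (1, 2), (1, 3), (2, 2), (2, 3), (3, 2), (3, 3)]
Unfold 3 (reflect across h@4): 16 holes -> [(0, 2), (0, 3), (1, 2), (1, 3), (2, 2), (2, 3), (3, 2), (3, 3), (4, 2), (4, 3), (5, 2), (5, 3), (6, 2), (6, 3), (7, 2), (7, 3)]
Unfold 4 (reflect across v@2): 32 holes -> [(0, 0), (0, 1), (0, 2), (0, 3), (1, 0), (1, 1), (1, 2), (1, 3), (2, 0), (2, 1), (2, 2), (2, 3), (3, 0), (3, 1), (3, 2), (3, 3), (4, 0), (4, 1), (4, 2), (4, 3), (5, 0), (5, 1), (5, 2), (5, 3), (6, 0), (6, 1), (6, 2), (6, 3), (7, 0), (7, 1), (7, 2), (7, 3)]
Unfold 5 (reflect across v@4): 64 holes -> [(0, 0), (0, 1), (0, 2), (0, 3), (0, 4), (0, 5), (0, 6), (0, 7), (1, 0), (1, 1), (1, 2), (1, 3), (1, 4), (1, 5), (1, 6), (1, 7), (2, 0), (2, 1), (2, 2), (2, 3), (2, 4), (2, 5), (2, 6), (2, 7), (3, 0), (3, 1), (3, 2), (3, 3), (3, 4), (3, 5), (3, 6), (3, 7), (4, 0), (4, 1), (4, 2), (4, 3), (4, 4), (4, 5), (4, 6), (4, 7), (5, 0), (5, 1), (5, 2), (5, 3), (5, 4), (5, 5), (5, 6), (5, 7), (6, 0), (6, 1), (6, 2), (6, 3), (6, 4), (6, 5), (6, 6), (6, 7), (7, 0), (7, 1), (7, 2), (7, 3), (7, 4), (7, 5), (7, 6), (7, 7)]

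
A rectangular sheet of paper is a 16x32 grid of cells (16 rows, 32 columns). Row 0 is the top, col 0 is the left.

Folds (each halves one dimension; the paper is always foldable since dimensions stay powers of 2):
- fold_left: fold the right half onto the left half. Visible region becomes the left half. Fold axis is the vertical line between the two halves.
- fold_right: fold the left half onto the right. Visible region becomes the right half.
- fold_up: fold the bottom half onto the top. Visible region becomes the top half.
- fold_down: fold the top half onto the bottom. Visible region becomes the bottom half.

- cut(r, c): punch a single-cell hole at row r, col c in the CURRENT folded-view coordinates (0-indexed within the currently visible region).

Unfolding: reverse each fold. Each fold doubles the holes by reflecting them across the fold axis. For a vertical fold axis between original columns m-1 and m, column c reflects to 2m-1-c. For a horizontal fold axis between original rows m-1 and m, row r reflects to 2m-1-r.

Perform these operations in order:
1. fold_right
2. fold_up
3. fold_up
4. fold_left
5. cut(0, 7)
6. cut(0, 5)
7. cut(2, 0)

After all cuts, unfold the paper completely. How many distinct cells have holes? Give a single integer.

Op 1 fold_right: fold axis v@16; visible region now rows[0,16) x cols[16,32) = 16x16
Op 2 fold_up: fold axis h@8; visible region now rows[0,8) x cols[16,32) = 8x16
Op 3 fold_up: fold axis h@4; visible region now rows[0,4) x cols[16,32) = 4x16
Op 4 fold_left: fold axis v@24; visible region now rows[0,4) x cols[16,24) = 4x8
Op 5 cut(0, 7): punch at orig (0,23); cuts so far [(0, 23)]; region rows[0,4) x cols[16,24) = 4x8
Op 6 cut(0, 5): punch at orig (0,21); cuts so far [(0, 21), (0, 23)]; region rows[0,4) x cols[16,24) = 4x8
Op 7 cut(2, 0): punch at orig (2,16); cuts so far [(0, 21), (0, 23), (2, 16)]; region rows[0,4) x cols[16,24) = 4x8
Unfold 1 (reflect across v@24): 6 holes -> [(0, 21), (0, 23), (0, 24), (0, 26), (2, 16), (2, 31)]
Unfold 2 (reflect across h@4): 12 holes -> [(0, 21), (0, 23), (0, 24), (0, 26), (2, 16), (2, 31), (5, 16), (5, 31), (7, 21), (7, 23), (7, 24), (7, 26)]
Unfold 3 (reflect across h@8): 24 holes -> [(0, 21), (0, 23), (0, 24), (0, 26), (2, 16), (2, 31), (5, 16), (5, 31), (7, 21), (7, 23), (7, 24), (7, 26), (8, 21), (8, 23), (8, 24), (8, 26), (10, 16), (10, 31), (13, 16), (13, 31), (15, 21), (15, 23), (15, 24), (15, 26)]
Unfold 4 (reflect across v@16): 48 holes -> [(0, 5), (0, 7), (0, 8), (0, 10), (0, 21), (0, 23), (0, 24), (0, 26), (2, 0), (2, 15), (2, 16), (2, 31), (5, 0), (5, 15), (5, 16), (5, 31), (7, 5), (7, 7), (7, 8), (7, 10), (7, 21), (7, 23), (7, 24), (7, 26), (8, 5), (8, 7), (8, 8), (8, 10), (8, 21), (8, 23), (8, 24), (8, 26), (10, 0), (10, 15), (10, 16), (10, 31), (13, 0), (13, 15), (13, 16), (13, 31), (15, 5), (15, 7), (15, 8), (15, 10), (15, 21), (15, 23), (15, 24), (15, 26)]

Answer: 48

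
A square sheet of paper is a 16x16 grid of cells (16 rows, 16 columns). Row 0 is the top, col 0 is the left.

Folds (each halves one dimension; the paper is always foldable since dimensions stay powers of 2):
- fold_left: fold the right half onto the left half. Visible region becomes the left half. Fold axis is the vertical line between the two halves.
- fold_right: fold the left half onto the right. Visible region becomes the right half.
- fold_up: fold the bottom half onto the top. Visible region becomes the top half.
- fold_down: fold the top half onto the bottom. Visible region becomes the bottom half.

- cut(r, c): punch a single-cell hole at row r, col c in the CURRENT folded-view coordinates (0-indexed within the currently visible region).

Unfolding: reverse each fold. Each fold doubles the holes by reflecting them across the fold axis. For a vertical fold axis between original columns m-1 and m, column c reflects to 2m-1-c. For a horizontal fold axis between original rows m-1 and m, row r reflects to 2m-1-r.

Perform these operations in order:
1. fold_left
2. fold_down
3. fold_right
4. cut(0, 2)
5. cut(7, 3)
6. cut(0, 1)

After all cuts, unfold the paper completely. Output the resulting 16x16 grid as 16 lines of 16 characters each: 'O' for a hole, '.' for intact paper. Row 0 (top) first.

Answer: O......OO......O
................
................
................
................
................
................
.OO..OO..OO..OO.
.OO..OO..OO..OO.
................
................
................
................
................
................
O......OO......O

Derivation:
Op 1 fold_left: fold axis v@8; visible region now rows[0,16) x cols[0,8) = 16x8
Op 2 fold_down: fold axis h@8; visible region now rows[8,16) x cols[0,8) = 8x8
Op 3 fold_right: fold axis v@4; visible region now rows[8,16) x cols[4,8) = 8x4
Op 4 cut(0, 2): punch at orig (8,6); cuts so far [(8, 6)]; region rows[8,16) x cols[4,8) = 8x4
Op 5 cut(7, 3): punch at orig (15,7); cuts so far [(8, 6), (15, 7)]; region rows[8,16) x cols[4,8) = 8x4
Op 6 cut(0, 1): punch at orig (8,5); cuts so far [(8, 5), (8, 6), (15, 7)]; region rows[8,16) x cols[4,8) = 8x4
Unfold 1 (reflect across v@4): 6 holes -> [(8, 1), (8, 2), (8, 5), (8, 6), (15, 0), (15, 7)]
Unfold 2 (reflect across h@8): 12 holes -> [(0, 0), (0, 7), (7, 1), (7, 2), (7, 5), (7, 6), (8, 1), (8, 2), (8, 5), (8, 6), (15, 0), (15, 7)]
Unfold 3 (reflect across v@8): 24 holes -> [(0, 0), (0, 7), (0, 8), (0, 15), (7, 1), (7, 2), (7, 5), (7, 6), (7, 9), (7, 10), (7, 13), (7, 14), (8, 1), (8, 2), (8, 5), (8, 6), (8, 9), (8, 10), (8, 13), (8, 14), (15, 0), (15, 7), (15, 8), (15, 15)]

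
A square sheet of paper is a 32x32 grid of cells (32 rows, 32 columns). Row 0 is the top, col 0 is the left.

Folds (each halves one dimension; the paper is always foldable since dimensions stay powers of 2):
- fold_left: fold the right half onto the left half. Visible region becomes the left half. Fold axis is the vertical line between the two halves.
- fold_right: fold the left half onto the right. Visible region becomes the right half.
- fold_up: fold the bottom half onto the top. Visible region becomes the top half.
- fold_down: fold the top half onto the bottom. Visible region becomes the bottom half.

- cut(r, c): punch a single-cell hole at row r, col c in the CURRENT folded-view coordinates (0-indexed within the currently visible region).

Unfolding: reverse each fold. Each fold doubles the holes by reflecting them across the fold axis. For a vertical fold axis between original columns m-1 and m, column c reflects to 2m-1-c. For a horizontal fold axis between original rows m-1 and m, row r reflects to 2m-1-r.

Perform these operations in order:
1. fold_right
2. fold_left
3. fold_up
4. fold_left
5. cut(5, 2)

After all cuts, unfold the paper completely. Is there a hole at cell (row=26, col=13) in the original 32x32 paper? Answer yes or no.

Op 1 fold_right: fold axis v@16; visible region now rows[0,32) x cols[16,32) = 32x16
Op 2 fold_left: fold axis v@24; visible region now rows[0,32) x cols[16,24) = 32x8
Op 3 fold_up: fold axis h@16; visible region now rows[0,16) x cols[16,24) = 16x8
Op 4 fold_left: fold axis v@20; visible region now rows[0,16) x cols[16,20) = 16x4
Op 5 cut(5, 2): punch at orig (5,18); cuts so far [(5, 18)]; region rows[0,16) x cols[16,20) = 16x4
Unfold 1 (reflect across v@20): 2 holes -> [(5, 18), (5, 21)]
Unfold 2 (reflect across h@16): 4 holes -> [(5, 18), (5, 21), (26, 18), (26, 21)]
Unfold 3 (reflect across v@24): 8 holes -> [(5, 18), (5, 21), (5, 26), (5, 29), (26, 18), (26, 21), (26, 26), (26, 29)]
Unfold 4 (reflect across v@16): 16 holes -> [(5, 2), (5, 5), (5, 10), (5, 13), (5, 18), (5, 21), (5, 26), (5, 29), (26, 2), (26, 5), (26, 10), (26, 13), (26, 18), (26, 21), (26, 26), (26, 29)]
Holes: [(5, 2), (5, 5), (5, 10), (5, 13), (5, 18), (5, 21), (5, 26), (5, 29), (26, 2), (26, 5), (26, 10), (26, 13), (26, 18), (26, 21), (26, 26), (26, 29)]

Answer: yes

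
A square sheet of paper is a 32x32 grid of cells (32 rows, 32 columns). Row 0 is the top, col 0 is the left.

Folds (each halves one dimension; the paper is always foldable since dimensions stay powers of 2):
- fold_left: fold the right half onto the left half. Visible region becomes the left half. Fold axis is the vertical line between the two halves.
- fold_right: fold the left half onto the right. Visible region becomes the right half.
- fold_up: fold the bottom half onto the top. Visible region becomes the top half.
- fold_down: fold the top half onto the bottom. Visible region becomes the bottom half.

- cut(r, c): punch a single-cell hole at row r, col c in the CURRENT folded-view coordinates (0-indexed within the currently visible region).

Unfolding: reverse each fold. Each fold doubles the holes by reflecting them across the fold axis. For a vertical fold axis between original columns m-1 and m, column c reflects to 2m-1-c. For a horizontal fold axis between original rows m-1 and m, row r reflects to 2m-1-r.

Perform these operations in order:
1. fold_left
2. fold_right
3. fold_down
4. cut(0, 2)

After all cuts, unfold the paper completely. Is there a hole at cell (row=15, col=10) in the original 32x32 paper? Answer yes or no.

Answer: yes

Derivation:
Op 1 fold_left: fold axis v@16; visible region now rows[0,32) x cols[0,16) = 32x16
Op 2 fold_right: fold axis v@8; visible region now rows[0,32) x cols[8,16) = 32x8
Op 3 fold_down: fold axis h@16; visible region now rows[16,32) x cols[8,16) = 16x8
Op 4 cut(0, 2): punch at orig (16,10); cuts so far [(16, 10)]; region rows[16,32) x cols[8,16) = 16x8
Unfold 1 (reflect across h@16): 2 holes -> [(15, 10), (16, 10)]
Unfold 2 (reflect across v@8): 4 holes -> [(15, 5), (15, 10), (16, 5), (16, 10)]
Unfold 3 (reflect across v@16): 8 holes -> [(15, 5), (15, 10), (15, 21), (15, 26), (16, 5), (16, 10), (16, 21), (16, 26)]
Holes: [(15, 5), (15, 10), (15, 21), (15, 26), (16, 5), (16, 10), (16, 21), (16, 26)]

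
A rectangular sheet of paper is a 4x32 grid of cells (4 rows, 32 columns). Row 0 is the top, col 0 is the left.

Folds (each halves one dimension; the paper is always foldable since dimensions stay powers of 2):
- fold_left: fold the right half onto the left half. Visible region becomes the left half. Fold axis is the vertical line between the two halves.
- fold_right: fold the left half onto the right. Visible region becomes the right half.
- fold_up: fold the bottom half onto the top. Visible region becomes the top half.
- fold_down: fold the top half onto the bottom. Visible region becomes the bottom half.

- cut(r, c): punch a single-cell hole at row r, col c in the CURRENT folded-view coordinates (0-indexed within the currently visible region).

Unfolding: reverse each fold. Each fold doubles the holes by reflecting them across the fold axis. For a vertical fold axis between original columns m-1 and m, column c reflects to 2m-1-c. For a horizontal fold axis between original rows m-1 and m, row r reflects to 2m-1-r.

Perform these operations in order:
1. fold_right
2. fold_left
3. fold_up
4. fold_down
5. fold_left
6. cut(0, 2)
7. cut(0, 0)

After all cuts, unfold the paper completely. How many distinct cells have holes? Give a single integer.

Op 1 fold_right: fold axis v@16; visible region now rows[0,4) x cols[16,32) = 4x16
Op 2 fold_left: fold axis v@24; visible region now rows[0,4) x cols[16,24) = 4x8
Op 3 fold_up: fold axis h@2; visible region now rows[0,2) x cols[16,24) = 2x8
Op 4 fold_down: fold axis h@1; visible region now rows[1,2) x cols[16,24) = 1x8
Op 5 fold_left: fold axis v@20; visible region now rows[1,2) x cols[16,20) = 1x4
Op 6 cut(0, 2): punch at orig (1,18); cuts so far [(1, 18)]; region rows[1,2) x cols[16,20) = 1x4
Op 7 cut(0, 0): punch at orig (1,16); cuts so far [(1, 16), (1, 18)]; region rows[1,2) x cols[16,20) = 1x4
Unfold 1 (reflect across v@20): 4 holes -> [(1, 16), (1, 18), (1, 21), (1, 23)]
Unfold 2 (reflect across h@1): 8 holes -> [(0, 16), (0, 18), (0, 21), (0, 23), (1, 16), (1, 18), (1, 21), (1, 23)]
Unfold 3 (reflect across h@2): 16 holes -> [(0, 16), (0, 18), (0, 21), (0, 23), (1, 16), (1, 18), (1, 21), (1, 23), (2, 16), (2, 18), (2, 21), (2, 23), (3, 16), (3, 18), (3, 21), (3, 23)]
Unfold 4 (reflect across v@24): 32 holes -> [(0, 16), (0, 18), (0, 21), (0, 23), (0, 24), (0, 26), (0, 29), (0, 31), (1, 16), (1, 18), (1, 21), (1, 23), (1, 24), (1, 26), (1, 29), (1, 31), (2, 16), (2, 18), (2, 21), (2, 23), (2, 24), (2, 26), (2, 29), (2, 31), (3, 16), (3, 18), (3, 21), (3, 23), (3, 24), (3, 26), (3, 29), (3, 31)]
Unfold 5 (reflect across v@16): 64 holes -> [(0, 0), (0, 2), (0, 5), (0, 7), (0, 8), (0, 10), (0, 13), (0, 15), (0, 16), (0, 18), (0, 21), (0, 23), (0, 24), (0, 26), (0, 29), (0, 31), (1, 0), (1, 2), (1, 5), (1, 7), (1, 8), (1, 10), (1, 13), (1, 15), (1, 16), (1, 18), (1, 21), (1, 23), (1, 24), (1, 26), (1, 29), (1, 31), (2, 0), (2, 2), (2, 5), (2, 7), (2, 8), (2, 10), (2, 13), (2, 15), (2, 16), (2, 18), (2, 21), (2, 23), (2, 24), (2, 26), (2, 29), (2, 31), (3, 0), (3, 2), (3, 5), (3, 7), (3, 8), (3, 10), (3, 13), (3, 15), (3, 16), (3, 18), (3, 21), (3, 23), (3, 24), (3, 26), (3, 29), (3, 31)]

Answer: 64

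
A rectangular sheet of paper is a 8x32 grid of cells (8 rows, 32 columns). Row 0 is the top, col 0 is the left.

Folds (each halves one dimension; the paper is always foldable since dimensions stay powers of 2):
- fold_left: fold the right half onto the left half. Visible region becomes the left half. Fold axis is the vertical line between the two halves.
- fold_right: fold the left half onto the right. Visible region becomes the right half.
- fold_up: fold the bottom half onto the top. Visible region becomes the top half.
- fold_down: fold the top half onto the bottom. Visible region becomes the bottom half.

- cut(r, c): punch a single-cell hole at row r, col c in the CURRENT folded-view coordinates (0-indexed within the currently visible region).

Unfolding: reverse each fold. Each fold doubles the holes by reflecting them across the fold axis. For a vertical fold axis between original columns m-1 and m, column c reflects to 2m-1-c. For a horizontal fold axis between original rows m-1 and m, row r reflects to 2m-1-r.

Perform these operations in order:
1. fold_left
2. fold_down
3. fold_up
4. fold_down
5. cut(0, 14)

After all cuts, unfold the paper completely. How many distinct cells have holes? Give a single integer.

Answer: 16

Derivation:
Op 1 fold_left: fold axis v@16; visible region now rows[0,8) x cols[0,16) = 8x16
Op 2 fold_down: fold axis h@4; visible region now rows[4,8) x cols[0,16) = 4x16
Op 3 fold_up: fold axis h@6; visible region now rows[4,6) x cols[0,16) = 2x16
Op 4 fold_down: fold axis h@5; visible region now rows[5,6) x cols[0,16) = 1x16
Op 5 cut(0, 14): punch at orig (5,14); cuts so far [(5, 14)]; region rows[5,6) x cols[0,16) = 1x16
Unfold 1 (reflect across h@5): 2 holes -> [(4, 14), (5, 14)]
Unfold 2 (reflect across h@6): 4 holes -> [(4, 14), (5, 14), (6, 14), (7, 14)]
Unfold 3 (reflect across h@4): 8 holes -> [(0, 14), (1, 14), (2, 14), (3, 14), (4, 14), (5, 14), (6, 14), (7, 14)]
Unfold 4 (reflect across v@16): 16 holes -> [(0, 14), (0, 17), (1, 14), (1, 17), (2, 14), (2, 17), (3, 14), (3, 17), (4, 14), (4, 17), (5, 14), (5, 17), (6, 14), (6, 17), (7, 14), (7, 17)]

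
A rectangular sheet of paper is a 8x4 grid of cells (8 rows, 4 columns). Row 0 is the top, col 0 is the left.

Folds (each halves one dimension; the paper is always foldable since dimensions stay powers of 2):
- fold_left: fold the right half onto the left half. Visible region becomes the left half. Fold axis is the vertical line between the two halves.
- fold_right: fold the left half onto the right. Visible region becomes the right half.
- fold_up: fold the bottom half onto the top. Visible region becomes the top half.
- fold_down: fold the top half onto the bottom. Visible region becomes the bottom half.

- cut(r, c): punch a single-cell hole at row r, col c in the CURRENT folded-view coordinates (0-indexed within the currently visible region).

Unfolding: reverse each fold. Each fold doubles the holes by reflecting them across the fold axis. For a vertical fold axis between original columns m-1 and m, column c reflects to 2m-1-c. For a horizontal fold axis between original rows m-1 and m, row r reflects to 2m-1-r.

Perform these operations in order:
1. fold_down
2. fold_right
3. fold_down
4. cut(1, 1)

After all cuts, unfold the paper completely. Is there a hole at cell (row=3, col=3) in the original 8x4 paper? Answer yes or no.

Answer: yes

Derivation:
Op 1 fold_down: fold axis h@4; visible region now rows[4,8) x cols[0,4) = 4x4
Op 2 fold_right: fold axis v@2; visible region now rows[4,8) x cols[2,4) = 4x2
Op 3 fold_down: fold axis h@6; visible region now rows[6,8) x cols[2,4) = 2x2
Op 4 cut(1, 1): punch at orig (7,3); cuts so far [(7, 3)]; region rows[6,8) x cols[2,4) = 2x2
Unfold 1 (reflect across h@6): 2 holes -> [(4, 3), (7, 3)]
Unfold 2 (reflect across v@2): 4 holes -> [(4, 0), (4, 3), (7, 0), (7, 3)]
Unfold 3 (reflect across h@4): 8 holes -> [(0, 0), (0, 3), (3, 0), (3, 3), (4, 0), (4, 3), (7, 0), (7, 3)]
Holes: [(0, 0), (0, 3), (3, 0), (3, 3), (4, 0), (4, 3), (7, 0), (7, 3)]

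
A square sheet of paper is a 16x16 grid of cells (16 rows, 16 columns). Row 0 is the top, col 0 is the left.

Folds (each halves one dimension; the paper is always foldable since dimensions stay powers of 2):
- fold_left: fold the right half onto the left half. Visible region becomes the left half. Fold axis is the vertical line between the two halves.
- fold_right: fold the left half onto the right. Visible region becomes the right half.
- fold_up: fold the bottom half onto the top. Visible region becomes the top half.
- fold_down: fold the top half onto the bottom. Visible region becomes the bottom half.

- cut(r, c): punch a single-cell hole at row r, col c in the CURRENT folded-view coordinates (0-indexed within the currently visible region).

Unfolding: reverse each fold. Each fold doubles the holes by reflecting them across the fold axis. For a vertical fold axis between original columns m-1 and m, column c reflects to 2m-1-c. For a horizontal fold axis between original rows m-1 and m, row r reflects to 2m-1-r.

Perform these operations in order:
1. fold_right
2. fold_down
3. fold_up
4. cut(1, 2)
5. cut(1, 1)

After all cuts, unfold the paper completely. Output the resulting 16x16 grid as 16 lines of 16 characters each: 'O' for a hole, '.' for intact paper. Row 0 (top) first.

Op 1 fold_right: fold axis v@8; visible region now rows[0,16) x cols[8,16) = 16x8
Op 2 fold_down: fold axis h@8; visible region now rows[8,16) x cols[8,16) = 8x8
Op 3 fold_up: fold axis h@12; visible region now rows[8,12) x cols[8,16) = 4x8
Op 4 cut(1, 2): punch at orig (9,10); cuts so far [(9, 10)]; region rows[8,12) x cols[8,16) = 4x8
Op 5 cut(1, 1): punch at orig (9,9); cuts so far [(9, 9), (9, 10)]; region rows[8,12) x cols[8,16) = 4x8
Unfold 1 (reflect across h@12): 4 holes -> [(9, 9), (9, 10), (14, 9), (14, 10)]
Unfold 2 (reflect across h@8): 8 holes -> [(1, 9), (1, 10), (6, 9), (6, 10), (9, 9), (9, 10), (14, 9), (14, 10)]
Unfold 3 (reflect across v@8): 16 holes -> [(1, 5), (1, 6), (1, 9), (1, 10), (6, 5), (6, 6), (6, 9), (6, 10), (9, 5), (9, 6), (9, 9), (9, 10), (14, 5), (14, 6), (14, 9), (14, 10)]

Answer: ................
.....OO..OO.....
................
................
................
................
.....OO..OO.....
................
................
.....OO..OO.....
................
................
................
................
.....OO..OO.....
................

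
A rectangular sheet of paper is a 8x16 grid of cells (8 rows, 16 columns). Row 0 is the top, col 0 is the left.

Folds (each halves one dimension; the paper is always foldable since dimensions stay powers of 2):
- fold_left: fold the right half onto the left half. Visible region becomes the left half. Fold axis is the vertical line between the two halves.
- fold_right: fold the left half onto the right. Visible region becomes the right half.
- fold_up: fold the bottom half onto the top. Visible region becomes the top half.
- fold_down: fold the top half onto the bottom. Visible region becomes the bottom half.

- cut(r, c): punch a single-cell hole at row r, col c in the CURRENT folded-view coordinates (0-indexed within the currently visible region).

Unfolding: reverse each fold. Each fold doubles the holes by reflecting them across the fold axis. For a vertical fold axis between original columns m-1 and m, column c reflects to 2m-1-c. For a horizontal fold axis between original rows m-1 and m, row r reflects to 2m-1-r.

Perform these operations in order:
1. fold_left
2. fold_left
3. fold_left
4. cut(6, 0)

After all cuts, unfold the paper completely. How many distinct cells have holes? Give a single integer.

Op 1 fold_left: fold axis v@8; visible region now rows[0,8) x cols[0,8) = 8x8
Op 2 fold_left: fold axis v@4; visible region now rows[0,8) x cols[0,4) = 8x4
Op 3 fold_left: fold axis v@2; visible region now rows[0,8) x cols[0,2) = 8x2
Op 4 cut(6, 0): punch at orig (6,0); cuts so far [(6, 0)]; region rows[0,8) x cols[0,2) = 8x2
Unfold 1 (reflect across v@2): 2 holes -> [(6, 0), (6, 3)]
Unfold 2 (reflect across v@4): 4 holes -> [(6, 0), (6, 3), (6, 4), (6, 7)]
Unfold 3 (reflect across v@8): 8 holes -> [(6, 0), (6, 3), (6, 4), (6, 7), (6, 8), (6, 11), (6, 12), (6, 15)]

Answer: 8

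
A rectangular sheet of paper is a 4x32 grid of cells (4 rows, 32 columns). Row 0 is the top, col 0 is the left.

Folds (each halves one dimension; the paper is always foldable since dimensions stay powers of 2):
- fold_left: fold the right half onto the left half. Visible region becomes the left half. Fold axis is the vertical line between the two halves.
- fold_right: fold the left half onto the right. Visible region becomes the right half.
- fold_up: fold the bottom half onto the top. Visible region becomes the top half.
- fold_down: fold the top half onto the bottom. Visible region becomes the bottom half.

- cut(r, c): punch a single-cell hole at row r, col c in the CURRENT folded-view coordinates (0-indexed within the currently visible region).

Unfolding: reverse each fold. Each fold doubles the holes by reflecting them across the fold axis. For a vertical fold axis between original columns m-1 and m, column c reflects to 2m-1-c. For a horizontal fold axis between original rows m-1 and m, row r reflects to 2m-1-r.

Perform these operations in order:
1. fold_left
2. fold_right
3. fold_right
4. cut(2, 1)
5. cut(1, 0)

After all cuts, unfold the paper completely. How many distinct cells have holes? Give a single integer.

Op 1 fold_left: fold axis v@16; visible region now rows[0,4) x cols[0,16) = 4x16
Op 2 fold_right: fold axis v@8; visible region now rows[0,4) x cols[8,16) = 4x8
Op 3 fold_right: fold axis v@12; visible region now rows[0,4) x cols[12,16) = 4x4
Op 4 cut(2, 1): punch at orig (2,13); cuts so far [(2, 13)]; region rows[0,4) x cols[12,16) = 4x4
Op 5 cut(1, 0): punch at orig (1,12); cuts so far [(1, 12), (2, 13)]; region rows[0,4) x cols[12,16) = 4x4
Unfold 1 (reflect across v@12): 4 holes -> [(1, 11), (1, 12), (2, 10), (2, 13)]
Unfold 2 (reflect across v@8): 8 holes -> [(1, 3), (1, 4), (1, 11), (1, 12), (2, 2), (2, 5), (2, 10), (2, 13)]
Unfold 3 (reflect across v@16): 16 holes -> [(1, 3), (1, 4), (1, 11), (1, 12), (1, 19), (1, 20), (1, 27), (1, 28), (2, 2), (2, 5), (2, 10), (2, 13), (2, 18), (2, 21), (2, 26), (2, 29)]

Answer: 16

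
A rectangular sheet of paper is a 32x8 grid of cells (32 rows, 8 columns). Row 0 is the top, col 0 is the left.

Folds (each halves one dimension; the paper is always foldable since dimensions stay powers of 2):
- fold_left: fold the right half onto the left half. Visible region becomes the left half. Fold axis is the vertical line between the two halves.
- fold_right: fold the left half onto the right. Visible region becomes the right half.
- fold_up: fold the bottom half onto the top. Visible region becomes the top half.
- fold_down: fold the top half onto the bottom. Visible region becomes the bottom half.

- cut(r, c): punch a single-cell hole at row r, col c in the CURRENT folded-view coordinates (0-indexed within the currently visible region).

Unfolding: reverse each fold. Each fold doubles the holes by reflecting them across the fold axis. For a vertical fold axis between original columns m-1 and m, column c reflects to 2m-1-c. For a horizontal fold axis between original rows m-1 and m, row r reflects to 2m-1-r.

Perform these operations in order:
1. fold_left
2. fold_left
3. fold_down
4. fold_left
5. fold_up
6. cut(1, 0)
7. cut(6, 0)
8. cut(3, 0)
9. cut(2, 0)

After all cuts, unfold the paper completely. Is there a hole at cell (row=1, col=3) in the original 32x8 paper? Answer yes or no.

Op 1 fold_left: fold axis v@4; visible region now rows[0,32) x cols[0,4) = 32x4
Op 2 fold_left: fold axis v@2; visible region now rows[0,32) x cols[0,2) = 32x2
Op 3 fold_down: fold axis h@16; visible region now rows[16,32) x cols[0,2) = 16x2
Op 4 fold_left: fold axis v@1; visible region now rows[16,32) x cols[0,1) = 16x1
Op 5 fold_up: fold axis h@24; visible region now rows[16,24) x cols[0,1) = 8x1
Op 6 cut(1, 0): punch at orig (17,0); cuts so far [(17, 0)]; region rows[16,24) x cols[0,1) = 8x1
Op 7 cut(6, 0): punch at orig (22,0); cuts so far [(17, 0), (22, 0)]; region rows[16,24) x cols[0,1) = 8x1
Op 8 cut(3, 0): punch at orig (19,0); cuts so far [(17, 0), (19, 0), (22, 0)]; region rows[16,24) x cols[0,1) = 8x1
Op 9 cut(2, 0): punch at orig (18,0); cuts so far [(17, 0), (18, 0), (19, 0), (22, 0)]; region rows[16,24) x cols[0,1) = 8x1
Unfold 1 (reflect across h@24): 8 holes -> [(17, 0), (18, 0), (19, 0), (22, 0), (25, 0), (28, 0), (29, 0), (30, 0)]
Unfold 2 (reflect across v@1): 16 holes -> [(17, 0), (17, 1), (18, 0), (18, 1), (19, 0), (19, 1), (22, 0), (22, 1), (25, 0), (25, 1), (28, 0), (28, 1), (29, 0), (29, 1), (30, 0), (30, 1)]
Unfold 3 (reflect across h@16): 32 holes -> [(1, 0), (1, 1), (2, 0), (2, 1), (3, 0), (3, 1), (6, 0), (6, 1), (9, 0), (9, 1), (12, 0), (12, 1), (13, 0), (13, 1), (14, 0), (14, 1), (17, 0), (17, 1), (18, 0), (18, 1), (19, 0), (19, 1), (22, 0), (22, 1), (25, 0), (25, 1), (28, 0), (28, 1), (29, 0), (29, 1), (30, 0), (30, 1)]
Unfold 4 (reflect across v@2): 64 holes -> [(1, 0), (1, 1), (1, 2), (1, 3), (2, 0), (2, 1), (2, 2), (2, 3), (3, 0), (3, 1), (3, 2), (3, 3), (6, 0), (6, 1), (6, 2), (6, 3), (9, 0), (9, 1), (9, 2), (9, 3), (12, 0), (12, 1), (12, 2), (12, 3), (13, 0), (13, 1), (13, 2), (13, 3), (14, 0), (14, 1), (14, 2), (14, 3), (17, 0), (17, 1), (17, 2), (17, 3), (18, 0), (18, 1), (18, 2), (18, 3), (19, 0), (19, 1), (19, 2), (19, 3), (22, 0), (22, 1), (22, 2), (22, 3), (25, 0), (25, 1), (25, 2), (25, 3), (28, 0), (28, 1), (28, 2), (28, 3), (29, 0), (29, 1), (29, 2), (29, 3), (30, 0), (30, 1), (30, 2), (30, 3)]
Unfold 5 (reflect across v@4): 128 holes -> [(1, 0), (1, 1), (1, 2), (1, 3), (1, 4), (1, 5), (1, 6), (1, 7), (2, 0), (2, 1), (2, 2), (2, 3), (2, 4), (2, 5), (2, 6), (2, 7), (3, 0), (3, 1), (3, 2), (3, 3), (3, 4), (3, 5), (3, 6), (3, 7), (6, 0), (6, 1), (6, 2), (6, 3), (6, 4), (6, 5), (6, 6), (6, 7), (9, 0), (9, 1), (9, 2), (9, 3), (9, 4), (9, 5), (9, 6), (9, 7), (12, 0), (12, 1), (12, 2), (12, 3), (12, 4), (12, 5), (12, 6), (12, 7), (13, 0), (13, 1), (13, 2), (13, 3), (13, 4), (13, 5), (13, 6), (13, 7), (14, 0), (14, 1), (14, 2), (14, 3), (14, 4), (14, 5), (14, 6), (14, 7), (17, 0), (17, 1), (17, 2), (17, 3), (17, 4), (17, 5), (17, 6), (17, 7), (18, 0), (18, 1), (18, 2), (18, 3), (18, 4), (18, 5), (18, 6), (18, 7), (19, 0), (19, 1), (19, 2), (19, 3), (19, 4), (19, 5), (19, 6), (19, 7), (22, 0), (22, 1), (22, 2), (22, 3), (22, 4), (22, 5), (22, 6), (22, 7), (25, 0), (25, 1), (25, 2), (25, 3), (25, 4), (25, 5), (25, 6), (25, 7), (28, 0), (28, 1), (28, 2), (28, 3), (28, 4), (28, 5), (28, 6), (28, 7), (29, 0), (29, 1), (29, 2), (29, 3), (29, 4), (29, 5), (29, 6), (29, 7), (30, 0), (30, 1), (30, 2), (30, 3), (30, 4), (30, 5), (30, 6), (30, 7)]
Holes: [(1, 0), (1, 1), (1, 2), (1, 3), (1, 4), (1, 5), (1, 6), (1, 7), (2, 0), (2, 1), (2, 2), (2, 3), (2, 4), (2, 5), (2, 6), (2, 7), (3, 0), (3, 1), (3, 2), (3, 3), (3, 4), (3, 5), (3, 6), (3, 7), (6, 0), (6, 1), (6, 2), (6, 3), (6, 4), (6, 5), (6, 6), (6, 7), (9, 0), (9, 1), (9, 2), (9, 3), (9, 4), (9, 5), (9, 6), (9, 7), (12, 0), (12, 1), (12, 2), (12, 3), (12, 4), (12, 5), (12, 6), (12, 7), (13, 0), (13, 1), (13, 2), (13, 3), (13, 4), (13, 5), (13, 6), (13, 7), (14, 0), (14, 1), (14, 2), (14, 3), (14, 4), (14, 5), (14, 6), (14, 7), (17, 0), (17, 1), (17, 2), (17, 3), (17, 4), (17, 5), (17, 6), (17, 7), (18, 0), (18, 1), (18, 2), (18, 3), (18, 4), (18, 5), (18, 6), (18, 7), (19, 0), (19, 1), (19, 2), (19, 3), (19, 4), (19, 5), (19, 6), (19, 7), (22, 0), (22, 1), (22, 2), (22, 3), (22, 4), (22, 5), (22, 6), (22, 7), (25, 0), (25, 1), (25, 2), (25, 3), (25, 4), (25, 5), (25, 6), (25, 7), (28, 0), (28, 1), (28, 2), (28, 3), (28, 4), (28, 5), (28, 6), (28, 7), (29, 0), (29, 1), (29, 2), (29, 3), (29, 4), (29, 5), (29, 6), (29, 7), (30, 0), (30, 1), (30, 2), (30, 3), (30, 4), (30, 5), (30, 6), (30, 7)]

Answer: yes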